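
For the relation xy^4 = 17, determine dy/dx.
Differentiate both sides with respect to x, treating y as y(x). By the chain rule, any term containing y contributes a factor of y' = dy/dx when we differentiate it.

Move every term to one side and write the relation as F(x, y) = 0. Term by term,
  d/dx[xy^4] = 4xy^3·y' + y^4
  d/dx[-17] = 0

The pieces without y' make up ∂F/∂x and the coefficient of y' is ∂F/∂y:
  ∂F/∂x = y^4,
  ∂F/∂y = 4xy^3.

Since d/dx[F] = ∂F/∂x + (∂F/∂y)·y' = 0, solve for y':
  (∂F/∂y)·y' = -∂F/∂x
  dy/dx = -(∂F/∂x)/(∂F/∂y) = -(y^4)/(4xy^3) = -y/(4x)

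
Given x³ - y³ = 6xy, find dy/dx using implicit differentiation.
Differentiate the relation implicitly: treat y = y(x) and apply the chain rule, so every y-derivative picks up a y' = dy/dx factor.

With everything moved to the left-hand side, differentiate term by term:
  d/dx[x^3] = 3x^2
  d/dx[-6xy] = -6x·y' - 6y
  d/dx[-y^3] = -3y^2·y'

Separating the contributions that come from x directly and those that come through y:
  without y':      3x^2 - 6y
  multiplying y':  -6x - 3y^2

so (3x^2 - 6y) + (-6x - 3y^2)·y' = 0, and therefore
  dy/dx = -(3x^2 - 6y)/(-6x - 3y^2) = (x^2 - 2y)/(2x + y^2)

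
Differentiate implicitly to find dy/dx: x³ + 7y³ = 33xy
Differentiate both sides with respect to x, treating y as y(x). By the chain rule, any term containing y contributes a factor of y' = dy/dx when we differentiate it.

Move every term to one side and write the relation as F(x, y) = 0. Term by term,
  d/dx[x^3] = 3x^2
  d/dx[-33xy] = -33x·y' - 33y
  d/dx[7y^3] = 21y^2·y'

The pieces without y' make up ∂F/∂x and the coefficient of y' is ∂F/∂y:
  ∂F/∂x = 3x^2 - 33y,
  ∂F/∂y = -33x + 21y^2.

Since d/dx[F] = ∂F/∂x + (∂F/∂y)·y' = 0, solve for y':
  (∂F/∂y)·y' = -∂F/∂x
  dy/dx = -(∂F/∂x)/(∂F/∂y) = -(3x^2 - 33y)/(-33x + 21y^2) = (x^2 - 11y)/(11x - 7y^2)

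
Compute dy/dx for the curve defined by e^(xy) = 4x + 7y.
Take d/dx of both sides. Since y is implicitly a function of x, the chain rule attaches a y' = dy/dx factor whenever we differentiate through y.

Set F(x, y) = (left side) − (right side), so the curve is F = 0. Differentiating each term of F:
  d/dx[-4x] = -4
  d/dx[-7y] = -7·y'
  d/dx[e^(xy)] = (x·y' + y)·e^(xy)

Collecting, the y'-free part is the partial derivative in x and the y' coefficient is the partial derivative in y:
  ∂F/∂x = y·e^(xy) - 4
  ∂F/∂y = x·e^(xy) - 7

so d/dx[F(x, y(x))] = ∂F/∂x + (∂F/∂y)·y' = 0. Rearranging,
  dy/dx = -(∂F/∂x)/(∂F/∂y) = -(y·e^(xy) - 4)/(x·e^(xy) - 7) = (-y·e^(xy) + 4)/(x·e^(xy) - 7)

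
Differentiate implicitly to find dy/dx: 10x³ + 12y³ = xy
Apply d/dx to both sides, remembering that y depends on x. Each occurrence of y therefore brings in a y' = dy/dx via the chain rule.

With F(x, y) equal to the left-hand side minus the right, differentiate F term by term:
  d/dx[10x^3] = 30x^2
  d/dx[-xy] = -x·y' - y
  d/dx[12y^3] = 36y^2·y'
Adding these up, d/dx[F] = 0 becomes
  (30x^2 - y) + (-x + 36y^2)·y' = 0,
so isolating y',
  dy/dx = -(30x^2 - y)/(-x + 36y^2) = (30x^2 - y)/(x - 36y^2)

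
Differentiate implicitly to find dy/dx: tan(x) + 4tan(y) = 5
Apply d/dx to both sides, remembering that y depends on x. Each occurrence of y therefore brings in a y' = dy/dx via the chain rule.

With F(x, y) equal to the left-hand side minus the right, differentiate F term by term:
  d/dx[tan(x)] = tan(x)^2 + 1
  d/dx[4tan(y)] = 4·y'(tan(y)^2 + 1)
  d/dx[-5] = 0
Adding these up, d/dx[F] = 0 becomes
  (tan(x)^2 + 1) + (4tan(y)^2 + 4)·y' = 0,
so isolating y',
  dy/dx = -(tan(x)^2 + 1)/(4tan(y)^2 + 4) = -cos(y)^2/(4cos(x)^2)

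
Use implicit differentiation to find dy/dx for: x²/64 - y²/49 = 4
Differentiate the relation implicitly: treat y = y(x) and apply the chain rule, so every y-derivative picks up a y' = dy/dx factor.

With everything moved to the left-hand side, differentiate term by term:
  d/dx[x^2/64] = x/32
  d/dx[-y^2/49] = -2y·y'/49
  d/dx[-4] = 0

Separating the contributions that come from x directly and those that come through y:
  without y':      x/32
  multiplying y':  -2y/49

so (x/32) + (-2y/49)·y' = 0, and therefore
  dy/dx = -(x/32)/(-2y/49) = 49x/(64y)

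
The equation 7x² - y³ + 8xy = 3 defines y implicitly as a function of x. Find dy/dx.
Apply d/dx to both sides, remembering that y depends on x. Each occurrence of y therefore brings in a y' = dy/dx via the chain rule.

With F(x, y) equal to the left-hand side minus the right, differentiate F term by term:
  d/dx[7x^2] = 14x
  d/dx[8xy] = 8x·y' + 8y
  d/dx[-y^3] = -3y^2·y'
  d/dx[-3] = 0
Adding these up, d/dx[F] = 0 becomes
  (14x + 8y) + (8x - 3y^2)·y' = 0,
so isolating y',
  dy/dx = -(14x + 8y)/(8x - 3y^2) = 2(-7x - 4y)/(8x - 3y^2)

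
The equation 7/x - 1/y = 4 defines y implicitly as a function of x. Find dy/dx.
Differentiate the relation implicitly: treat y = y(x) and apply the chain rule, so every y-derivative picks up a y' = dy/dx factor.

With everything moved to the left-hand side, differentiate term by term:
  d/dx[-1/y] = y'/y^2
  d/dx[7/x] = -7/x^2
  d/dx[-4] = 0

Separating the contributions that come from x directly and those that come through y:
  without y':      -7/x^2
  multiplying y':  y^(-2)

so (-7/x^2) + (y^(-2))·y' = 0, and therefore
  dy/dx = -(-7/x^2)/(y^(-2)) = 7y^2/x^2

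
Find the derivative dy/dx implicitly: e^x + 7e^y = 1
Differentiate both sides with respect to x, treating y as y(x). By the chain rule, any term containing y contributes a factor of y' = dy/dx when we differentiate it.

Move every term to one side and write the relation as F(x, y) = 0. Term by term,
  d/dx[e^(x)] = e^(x)
  d/dx[7e^(y)] = 7·y'·e^(y)
  d/dx[-1] = 0

The pieces without y' make up ∂F/∂x and the coefficient of y' is ∂F/∂y:
  ∂F/∂x = e^(x),
  ∂F/∂y = 7e^(y).

Since d/dx[F] = ∂F/∂x + (∂F/∂y)·y' = 0, solve for y':
  (∂F/∂y)·y' = -∂F/∂x
  dy/dx = -(∂F/∂x)/(∂F/∂y) = -(e^(x))/(7e^(y)) = -e^(x - y)/7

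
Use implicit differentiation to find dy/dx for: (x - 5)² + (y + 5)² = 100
Differentiate both sides with respect to x, treating y as y(x). By the chain rule, any term containing y contributes a factor of y' = dy/dx when we differentiate it.

Move every term to one side and write the relation as F(x, y) = 0. Term by term,
  d/dx[(x - 5)^2] = 2x - 10
  d/dx[(y + 5)^2] = 2·y'(y + 5)
  d/dx[-100] = 0

The pieces without y' make up ∂F/∂x and the coefficient of y' is ∂F/∂y:
  ∂F/∂x = 2x - 10,
  ∂F/∂y = 2y + 10.

Since d/dx[F] = ∂F/∂x + (∂F/∂y)·y' = 0, solve for y':
  (∂F/∂y)·y' = -∂F/∂x
  dy/dx = -(∂F/∂x)/(∂F/∂y) = -(2x - 10)/(2y + 10) = (5 - x)/(y + 5)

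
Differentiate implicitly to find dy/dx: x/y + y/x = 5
Apply d/dx to both sides, remembering that y depends on x. Each occurrence of y therefore brings in a y' = dy/dx via the chain rule.

With F(x, y) equal to the left-hand side minus the right, differentiate F term by term:
  d/dx[x/y] = -x·y'/y^2 + 1/y
  d/dx[y/x] = y'/x - y/x^2
  d/dx[-5] = 0
Adding these up, d/dx[F] = 0 becomes
  (1/y - y/x^2) + (-x/y^2 + 1/x)·y' = 0,
so isolating y',
  dy/dx = -(1/y - y/x^2)/(-x/y^2 + 1/x)
        = -((x - y)(x + y)/(x^2y))/(-(x - y)(x + y)/(xy^2)) = y/x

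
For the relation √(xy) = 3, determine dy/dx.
Take d/dx of both sides. Since y is implicitly a function of x, the chain rule attaches a y' = dy/dx factor whenever we differentiate through y.

Set F(x, y) = (left side) − (right side), so the curve is F = 0. Differentiating each term of F:
  d/dx[√(xy)] = √(xy)(x·y'/2 + y/2)/(xy)
  d/dx[-3] = 0

Collecting, the y'-free part is the partial derivative in x and the y' coefficient is the partial derivative in y:
  ∂F/∂x = √(xy)/(2x)
  ∂F/∂y = √(xy)/(2y)

so d/dx[F(x, y(x))] = ∂F/∂x + (∂F/∂y)·y' = 0. Rearranging,
  dy/dx = -(∂F/∂x)/(∂F/∂y) = -(√(xy)/(2x))/(√(xy)/(2y)) = -y/x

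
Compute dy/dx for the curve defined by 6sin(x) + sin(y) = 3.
Apply d/dx to both sides, remembering that y depends on x. Each occurrence of y therefore brings in a y' = dy/dx via the chain rule.

With F(x, y) equal to the left-hand side minus the right, differentiate F term by term:
  d/dx[6sin(x)] = 6cos(x)
  d/dx[sin(y)] = y'·cos(y)
  d/dx[-3] = 0
Adding these up, d/dx[F] = 0 becomes
  (6cos(x)) + (cos(y))·y' = 0,
so isolating y',
  dy/dx = -(6cos(x))/(cos(y)) = -6cos(x)/cos(y)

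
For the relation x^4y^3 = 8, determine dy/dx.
Differentiate the relation implicitly: treat y = y(x) and apply the chain rule, so every y-derivative picks up a y' = dy/dx factor.

With everything moved to the left-hand side, differentiate term by term:
  d/dx[x^4y^3] = 3x^4y^2·y' + 4x^3y^3
  d/dx[-8] = 0

Separating the contributions that come from x directly and those that come through y:
  without y':      4x^3y^3
  multiplying y':  3x^4y^2

so (4x^3y^3) + (3x^4y^2)·y' = 0, and therefore
  dy/dx = -(4x^3y^3)/(3x^4y^2) = -4y/(3x)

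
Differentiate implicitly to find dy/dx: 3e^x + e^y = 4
Differentiate both sides with respect to x, treating y as y(x). By the chain rule, any term containing y contributes a factor of y' = dy/dx when we differentiate it.

Move every term to one side and write the relation as F(x, y) = 0. Term by term,
  d/dx[3e^(x)] = 3e^(x)
  d/dx[e^(y)] = y'·e^(y)
  d/dx[-4] = 0

The pieces without y' make up ∂F/∂x and the coefficient of y' is ∂F/∂y:
  ∂F/∂x = 3e^(x),
  ∂F/∂y = e^(y).

Since d/dx[F] = ∂F/∂x + (∂F/∂y)·y' = 0, solve for y':
  (∂F/∂y)·y' = -∂F/∂x
  dy/dx = -(∂F/∂x)/(∂F/∂y) = -(3e^(x))/(e^(y)) = -3e^(x - y)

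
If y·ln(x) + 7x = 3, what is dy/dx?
Take d/dx of both sides. Since y is implicitly a function of x, the chain rule attaches a y' = dy/dx factor whenever we differentiate through y.

Set F(x, y) = (left side) − (right side), so the curve is F = 0. Differentiating each term of F:
  d/dx[7x] = 7
  d/dx[y·ln(x)] = y'·ln(x) + y/x
  d/dx[-3] = 0

Collecting, the y'-free part is the partial derivative in x and the y' coefficient is the partial derivative in y:
  ∂F/∂x = 7 + y/x
  ∂F/∂y = ln(x)

so d/dx[F(x, y(x))] = ∂F/∂x + (∂F/∂y)·y' = 0. Rearranging,
  dy/dx = -(∂F/∂x)/(∂F/∂y) = -(7 + y/x)/(ln(x))
        = -((7x + y)/x)/(ln(x)) = (-7x - y)/(x·ln(x))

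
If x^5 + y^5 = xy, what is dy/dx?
Take d/dx of both sides. Since y is implicitly a function of x, the chain rule attaches a y' = dy/dx factor whenever we differentiate through y.

Set F(x, y) = (left side) − (right side), so the curve is F = 0. Differentiating each term of F:
  d/dx[x^5] = 5x^4
  d/dx[-xy] = -x·y' - y
  d/dx[y^5] = 5y^4·y'

Collecting, the y'-free part is the partial derivative in x and the y' coefficient is the partial derivative in y:
  ∂F/∂x = 5x^4 - y
  ∂F/∂y = -x + 5y^4

so d/dx[F(x, y(x))] = ∂F/∂x + (∂F/∂y)·y' = 0. Rearranging,
  dy/dx = -(∂F/∂x)/(∂F/∂y) = -(5x^4 - y)/(-x + 5y^4) = (5x^4 - y)/(x - 5y^4)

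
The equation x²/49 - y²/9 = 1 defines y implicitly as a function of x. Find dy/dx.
Apply d/dx to both sides, remembering that y depends on x. Each occurrence of y therefore brings in a y' = dy/dx via the chain rule.

With F(x, y) equal to the left-hand side minus the right, differentiate F term by term:
  d/dx[x^2/49] = 2x/49
  d/dx[-y^2/9] = -2y·y'/9
  d/dx[-1] = 0
Adding these up, d/dx[F] = 0 becomes
  (2x/49) + (-2y/9)·y' = 0,
so isolating y',
  dy/dx = -(2x/49)/(-2y/9) = 9x/(49y)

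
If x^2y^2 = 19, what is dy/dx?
Differentiate the relation implicitly: treat y = y(x) and apply the chain rule, so every y-derivative picks up a y' = dy/dx factor.

With everything moved to the left-hand side, differentiate term by term:
  d/dx[x^2y^2] = 2x^2y·y' + 2xy^2
  d/dx[-19] = 0

Separating the contributions that come from x directly and those that come through y:
  without y':      2xy^2
  multiplying y':  2x^2y

so (2xy^2) + (2x^2y)·y' = 0, and therefore
  dy/dx = -(2xy^2)/(2x^2y) = -y/x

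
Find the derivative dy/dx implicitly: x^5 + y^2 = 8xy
Take d/dx of both sides. Since y is implicitly a function of x, the chain rule attaches a y' = dy/dx factor whenever we differentiate through y.

Set F(x, y) = (left side) − (right side), so the curve is F = 0. Differentiating each term of F:
  d/dx[x^5] = 5x^4
  d/dx[-8xy] = -8x·y' - 8y
  d/dx[y^2] = 2y·y'

Collecting, the y'-free part is the partial derivative in x and the y' coefficient is the partial derivative in y:
  ∂F/∂x = 5x^4 - 8y
  ∂F/∂y = -8x + 2y

so d/dx[F(x, y(x))] = ∂F/∂x + (∂F/∂y)·y' = 0. Rearranging,
  dy/dx = -(∂F/∂x)/(∂F/∂y) = -(5x^4 - 8y)/(-8x + 2y) = (5x^4 - 8y)/(2(4x - y))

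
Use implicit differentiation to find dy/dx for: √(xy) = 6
Take d/dx of both sides. Since y is implicitly a function of x, the chain rule attaches a y' = dy/dx factor whenever we differentiate through y.

Set F(x, y) = (left side) − (right side), so the curve is F = 0. Differentiating each term of F:
  d/dx[√(xy)] = √(xy)(x·y'/2 + y/2)/(xy)
  d/dx[-6] = 0

Collecting, the y'-free part is the partial derivative in x and the y' coefficient is the partial derivative in y:
  ∂F/∂x = √(xy)/(2x)
  ∂F/∂y = √(xy)/(2y)

so d/dx[F(x, y(x))] = ∂F/∂x + (∂F/∂y)·y' = 0. Rearranging,
  dy/dx = -(∂F/∂x)/(∂F/∂y) = -(√(xy)/(2x))/(√(xy)/(2y)) = -y/x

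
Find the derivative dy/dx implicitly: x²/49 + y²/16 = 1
Differentiate the relation implicitly: treat y = y(x) and apply the chain rule, so every y-derivative picks up a y' = dy/dx factor.

With everything moved to the left-hand side, differentiate term by term:
  d/dx[x^2/49] = 2x/49
  d/dx[y^2/16] = y·y'/8
  d/dx[-1] = 0

Separating the contributions that come from x directly and those that come through y:
  without y':      2x/49
  multiplying y':  y/8

so (2x/49) + (y/8)·y' = 0, and therefore
  dy/dx = -(2x/49)/(y/8) = -16x/(49y)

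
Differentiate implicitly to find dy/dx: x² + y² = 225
Differentiate the relation implicitly: treat y = y(x) and apply the chain rule, so every y-derivative picks up a y' = dy/dx factor.

With everything moved to the left-hand side, differentiate term by term:
  d/dx[x^2] = 2x
  d/dx[y^2] = 2y·y'
  d/dx[-225] = 0

Separating the contributions that come from x directly and those that come through y:
  without y':      2x
  multiplying y':  2y

so (2x) + (2y)·y' = 0, and therefore
  dy/dx = -(2x)/(2y) = -x/y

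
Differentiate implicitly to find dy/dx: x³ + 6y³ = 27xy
Differentiate the relation implicitly: treat y = y(x) and apply the chain rule, so every y-derivative picks up a y' = dy/dx factor.

With everything moved to the left-hand side, differentiate term by term:
  d/dx[x^3] = 3x^2
  d/dx[-27xy] = -27x·y' - 27y
  d/dx[6y^3] = 18y^2·y'

Separating the contributions that come from x directly and those that come through y:
  without y':      3x^2 - 27y
  multiplying y':  -27x + 18y^2

so (3x^2 - 27y) + (-27x + 18y^2)·y' = 0, and therefore
  dy/dx = -(3x^2 - 27y)/(-27x + 18y^2) = (x^2 - 9y)/(3(3x - 2y^2))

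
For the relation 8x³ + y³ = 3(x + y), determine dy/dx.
Apply d/dx to both sides, remembering that y depends on x. Each occurrence of y therefore brings in a y' = dy/dx via the chain rule.

With F(x, y) equal to the left-hand side minus the right, differentiate F term by term:
  d/dx[8x^3] = 24x^2
  d/dx[-3x] = -3
  d/dx[y^3] = 3y^2·y'
  d/dx[-3y] = -3·y'
Adding these up, d/dx[F] = 0 becomes
  (24x^2 - 3) + (3y^2 - 3)·y' = 0,
so isolating y',
  dy/dx = -(24x^2 - 3)/(3y^2 - 3) = (1 - 8x^2)/(y^2 - 1)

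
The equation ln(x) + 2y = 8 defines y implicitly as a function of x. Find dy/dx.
Differentiate both sides with respect to x, treating y as y(x). By the chain rule, any term containing y contributes a factor of y' = dy/dx when we differentiate it.

Move every term to one side and write the relation as F(x, y) = 0. Term by term,
  d/dx[2y] = 2·y'
  d/dx[ln(x)] = 1/x
  d/dx[-8] = 0

The pieces without y' make up ∂F/∂x and the coefficient of y' is ∂F/∂y:
  ∂F/∂x = 1/x,
  ∂F/∂y = 2.

Since d/dx[F] = ∂F/∂x + (∂F/∂y)·y' = 0, solve for y':
  (∂F/∂y)·y' = -∂F/∂x
  dy/dx = -(∂F/∂x)/(∂F/∂y) = -(1/x)/(2) = -1/(2x)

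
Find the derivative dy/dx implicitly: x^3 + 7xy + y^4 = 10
Differentiate both sides with respect to x, treating y as y(x). By the chain rule, any term containing y contributes a factor of y' = dy/dx when we differentiate it.

Move every term to one side and write the relation as F(x, y) = 0. Term by term,
  d/dx[x^3] = 3x^2
  d/dx[7xy] = 7x·y' + 7y
  d/dx[y^4] = 4y^3·y'
  d/dx[-10] = 0

The pieces without y' make up ∂F/∂x and the coefficient of y' is ∂F/∂y:
  ∂F/∂x = 3x^2 + 7y,
  ∂F/∂y = 7x + 4y^3.

Since d/dx[F] = ∂F/∂x + (∂F/∂y)·y' = 0, solve for y':
  (∂F/∂y)·y' = -∂F/∂x
  dy/dx = -(∂F/∂x)/(∂F/∂y) = -(3x^2 + 7y)/(7x + 4y^3) = (-3x^2 - 7y)/(7x + 4y^3)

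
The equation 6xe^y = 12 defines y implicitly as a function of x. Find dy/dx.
Differentiate the relation implicitly: treat y = y(x) and apply the chain rule, so every y-derivative picks up a y' = dy/dx factor.

With everything moved to the left-hand side, differentiate term by term:
  d/dx[6x·e^(y)] = 6x·y'·e^(y) + 6e^(y)
  d/dx[-12] = 0

Separating the contributions that come from x directly and those that come through y:
  without y':      6e^(y)
  multiplying y':  6x·e^(y)

so (6e^(y)) + (6x·e^(y))·y' = 0, and therefore
  dy/dx = -(6e^(y))/(6x·e^(y)) = -1/x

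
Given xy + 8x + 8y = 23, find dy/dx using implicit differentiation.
Take d/dx of both sides. Since y is implicitly a function of x, the chain rule attaches a y' = dy/dx factor whenever we differentiate through y.

Set F(x, y) = (left side) − (right side), so the curve is F = 0. Differentiating each term of F:
  d/dx[xy] = x·y' + y
  d/dx[8x] = 8
  d/dx[8y] = 8·y'
  d/dx[-23] = 0

Collecting, the y'-free part is the partial derivative in x and the y' coefficient is the partial derivative in y:
  ∂F/∂x = y + 8
  ∂F/∂y = x + 8

so d/dx[F(x, y(x))] = ∂F/∂x + (∂F/∂y)·y' = 0. Rearranging,
  dy/dx = -(∂F/∂x)/(∂F/∂y) = -(y + 8)/(x + 8) = (-y - 8)/(x + 8)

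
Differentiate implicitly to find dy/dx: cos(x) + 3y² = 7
Apply d/dx to both sides, remembering that y depends on x. Each occurrence of y therefore brings in a y' = dy/dx via the chain rule.

With F(x, y) equal to the left-hand side minus the right, differentiate F term by term:
  d/dx[3y^2] = 6y·y'
  d/dx[cos(x)] = -sin(x)
  d/dx[-7] = 0
Adding these up, d/dx[F] = 0 becomes
  (-sin(x)) + (6y)·y' = 0,
so isolating y',
  dy/dx = -(-sin(x))/(6y) = sin(x)/(6y)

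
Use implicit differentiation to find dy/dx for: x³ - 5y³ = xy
Take d/dx of both sides. Since y is implicitly a function of x, the chain rule attaches a y' = dy/dx factor whenever we differentiate through y.

Set F(x, y) = (left side) − (right side), so the curve is F = 0. Differentiating each term of F:
  d/dx[x^3] = 3x^2
  d/dx[-xy] = -x·y' - y
  d/dx[-5y^3] = -15y^2·y'

Collecting, the y'-free part is the partial derivative in x and the y' coefficient is the partial derivative in y:
  ∂F/∂x = 3x^2 - y
  ∂F/∂y = -x - 15y^2

so d/dx[F(x, y(x))] = ∂F/∂x + (∂F/∂y)·y' = 0. Rearranging,
  dy/dx = -(∂F/∂x)/(∂F/∂y) = -(3x^2 - y)/(-x - 15y^2) = (3x^2 - y)/(x + 15y^2)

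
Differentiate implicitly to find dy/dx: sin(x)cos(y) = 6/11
Apply d/dx to both sides, remembering that y depends on x. Each occurrence of y therefore brings in a y' = dy/dx via the chain rule.

With F(x, y) equal to the left-hand side minus the right, differentiate F term by term:
  d/dx[sin(x)·cos(y)] = -y'·sin(x)·sin(y) + cos(x)·cos(y)
  d/dx[-6/11] = 0
Adding these up, d/dx[F] = 0 becomes
  (cos(x)·cos(y)) + (-sin(x)·sin(y))·y' = 0,
so isolating y',
  dy/dx = -(cos(x)·cos(y))/(-sin(x)·sin(y)) = 1/(tan(x)·tan(y))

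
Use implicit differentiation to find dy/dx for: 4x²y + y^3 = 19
Apply d/dx to both sides, remembering that y depends on x. Each occurrence of y therefore brings in a y' = dy/dx via the chain rule.

With F(x, y) equal to the left-hand side minus the right, differentiate F term by term:
  d/dx[4x^2y] = 4x^2·y' + 8xy
  d/dx[y^3] = 3y^2·y'
  d/dx[-19] = 0
Adding these up, d/dx[F] = 0 becomes
  (8xy) + (4x^2 + 3y^2)·y' = 0,
so isolating y',
  dy/dx = -(8xy)/(4x^2 + 3y^2) = -8xy/(4x^2 + 3y^2)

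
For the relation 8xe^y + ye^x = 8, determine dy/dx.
Take d/dx of both sides. Since y is implicitly a function of x, the chain rule attaches a y' = dy/dx factor whenever we differentiate through y.

Set F(x, y) = (left side) − (right side), so the curve is F = 0. Differentiating each term of F:
  d/dx[8x·e^(y)] = 8x·y'·e^(y) + 8e^(y)
  d/dx[y·e^(x)] = y·e^(x) + y'·e^(x)
  d/dx[-8] = 0

Collecting, the y'-free part is the partial derivative in x and the y' coefficient is the partial derivative in y:
  ∂F/∂x = y·e^(x) + 8e^(y)
  ∂F/∂y = 8x·e^(y) + e^(x)

so d/dx[F(x, y(x))] = ∂F/∂x + (∂F/∂y)·y' = 0. Rearranging,
  dy/dx = -(∂F/∂x)/(∂F/∂y) = -(y·e^(x) + 8e^(y))/(8x·e^(y) + e^(x)) = (-y·e^(x) - 8e^(y))/(8x·e^(y) + e^(x))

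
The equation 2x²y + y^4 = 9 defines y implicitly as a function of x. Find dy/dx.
Take d/dx of both sides. Since y is implicitly a function of x, the chain rule attaches a y' = dy/dx factor whenever we differentiate through y.

Set F(x, y) = (left side) − (right side), so the curve is F = 0. Differentiating each term of F:
  d/dx[2x^2y] = 2x^2·y' + 4xy
  d/dx[y^4] = 4y^3·y'
  d/dx[-9] = 0

Collecting, the y'-free part is the partial derivative in x and the y' coefficient is the partial derivative in y:
  ∂F/∂x = 4xy
  ∂F/∂y = 2x^2 + 4y^3

so d/dx[F(x, y(x))] = ∂F/∂x + (∂F/∂y)·y' = 0. Rearranging,
  dy/dx = -(∂F/∂x)/(∂F/∂y) = -(4xy)/(2x^2 + 4y^3) = -2xy/(x^2 + 2y^3)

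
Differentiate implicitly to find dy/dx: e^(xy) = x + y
Differentiate both sides with respect to x, treating y as y(x). By the chain rule, any term containing y contributes a factor of y' = dy/dx when we differentiate it.

Move every term to one side and write the relation as F(x, y) = 0. Term by term,
  d/dx[-x] = -1
  d/dx[-y] = -y'
  d/dx[e^(xy)] = (x·y' + y)·e^(xy)

The pieces without y' make up ∂F/∂x and the coefficient of y' is ∂F/∂y:
  ∂F/∂x = y·e^(xy) - 1,
  ∂F/∂y = x·e^(xy) - 1.

Since d/dx[F] = ∂F/∂x + (∂F/∂y)·y' = 0, solve for y':
  (∂F/∂y)·y' = -∂F/∂x
  dy/dx = -(∂F/∂x)/(∂F/∂y) = -(y·e^(xy) - 1)/(x·e^(xy) - 1) = (-y·e^(xy) + 1)/(x·e^(xy) - 1)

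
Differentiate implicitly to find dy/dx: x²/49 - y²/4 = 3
Take d/dx of both sides. Since y is implicitly a function of x, the chain rule attaches a y' = dy/dx factor whenever we differentiate through y.

Set F(x, y) = (left side) − (right side), so the curve is F = 0. Differentiating each term of F:
  d/dx[x^2/49] = 2x/49
  d/dx[-y^2/4] = -y·y'/2
  d/dx[-3] = 0

Collecting, the y'-free part is the partial derivative in x and the y' coefficient is the partial derivative in y:
  ∂F/∂x = 2x/49
  ∂F/∂y = -y/2

so d/dx[F(x, y(x))] = ∂F/∂x + (∂F/∂y)·y' = 0. Rearranging,
  dy/dx = -(∂F/∂x)/(∂F/∂y) = -(2x/49)/(-y/2) = 4x/(49y)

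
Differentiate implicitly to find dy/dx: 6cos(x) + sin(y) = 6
Apply d/dx to both sides, remembering that y depends on x. Each occurrence of y therefore brings in a y' = dy/dx via the chain rule.

With F(x, y) equal to the left-hand side minus the right, differentiate F term by term:
  d/dx[sin(y)] = y'·cos(y)
  d/dx[6cos(x)] = -6sin(x)
  d/dx[-6] = 0
Adding these up, d/dx[F] = 0 becomes
  (-6sin(x)) + (cos(y))·y' = 0,
so isolating y',
  dy/dx = -(-6sin(x))/(cos(y)) = 6sin(x)/cos(y)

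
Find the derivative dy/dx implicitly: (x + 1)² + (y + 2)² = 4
Differentiate both sides with respect to x, treating y as y(x). By the chain rule, any term containing y contributes a factor of y' = dy/dx when we differentiate it.

Move every term to one side and write the relation as F(x, y) = 0. Term by term,
  d/dx[(x + 1)^2] = 2x + 2
  d/dx[(y + 2)^2] = 2·y'(y + 2)
  d/dx[-4] = 0

The pieces without y' make up ∂F/∂x and the coefficient of y' is ∂F/∂y:
  ∂F/∂x = 2x + 2,
  ∂F/∂y = 2y + 4.

Since d/dx[F] = ∂F/∂x + (∂F/∂y)·y' = 0, solve for y':
  (∂F/∂y)·y' = -∂F/∂x
  dy/dx = -(∂F/∂x)/(∂F/∂y) = -(2x + 2)/(2y + 4) = (-x - 1)/(y + 2)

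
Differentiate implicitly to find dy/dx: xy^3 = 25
Take d/dx of both sides. Since y is implicitly a function of x, the chain rule attaches a y' = dy/dx factor whenever we differentiate through y.

Set F(x, y) = (left side) − (right side), so the curve is F = 0. Differentiating each term of F:
  d/dx[xy^3] = 3xy^2·y' + y^3
  d/dx[-25] = 0

Collecting, the y'-free part is the partial derivative in x and the y' coefficient is the partial derivative in y:
  ∂F/∂x = y^3
  ∂F/∂y = 3xy^2

so d/dx[F(x, y(x))] = ∂F/∂x + (∂F/∂y)·y' = 0. Rearranging,
  dy/dx = -(∂F/∂x)/(∂F/∂y) = -(y^3)/(3xy^2) = -y/(3x)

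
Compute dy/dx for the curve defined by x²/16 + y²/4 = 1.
Take d/dx of both sides. Since y is implicitly a function of x, the chain rule attaches a y' = dy/dx factor whenever we differentiate through y.

Set F(x, y) = (left side) − (right side), so the curve is F = 0. Differentiating each term of F:
  d/dx[x^2/16] = x/8
  d/dx[y^2/4] = y·y'/2
  d/dx[-1] = 0

Collecting, the y'-free part is the partial derivative in x and the y' coefficient is the partial derivative in y:
  ∂F/∂x = x/8
  ∂F/∂y = y/2

so d/dx[F(x, y(x))] = ∂F/∂x + (∂F/∂y)·y' = 0. Rearranging,
  dy/dx = -(∂F/∂x)/(∂F/∂y) = -(x/8)/(y/2) = -x/(4y)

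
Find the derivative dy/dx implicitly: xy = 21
Apply d/dx to both sides, remembering that y depends on x. Each occurrence of y therefore brings in a y' = dy/dx via the chain rule.

With F(x, y) equal to the left-hand side minus the right, differentiate F term by term:
  d/dx[xy] = x·y' + y
  d/dx[-21] = 0
Adding these up, d/dx[F] = 0 becomes
  (y) + (x)·y' = 0,
so isolating y',
  dy/dx = -(y)/(x) = -y/x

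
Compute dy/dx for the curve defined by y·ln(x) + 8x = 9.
Take d/dx of both sides. Since y is implicitly a function of x, the chain rule attaches a y' = dy/dx factor whenever we differentiate through y.

Set F(x, y) = (left side) − (right side), so the curve is F = 0. Differentiating each term of F:
  d/dx[8x] = 8
  d/dx[y·ln(x)] = y'·ln(x) + y/x
  d/dx[-9] = 0

Collecting, the y'-free part is the partial derivative in x and the y' coefficient is the partial derivative in y:
  ∂F/∂x = 8 + y/x
  ∂F/∂y = ln(x)

so d/dx[F(x, y(x))] = ∂F/∂x + (∂F/∂y)·y' = 0. Rearranging,
  dy/dx = -(∂F/∂x)/(∂F/∂y) = -(8 + y/x)/(ln(x))
        = -((8x + y)/x)/(ln(x)) = (-8x - y)/(x·ln(x))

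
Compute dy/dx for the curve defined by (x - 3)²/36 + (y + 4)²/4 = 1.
Differentiate the relation implicitly: treat y = y(x) and apply the chain rule, so every y-derivative picks up a y' = dy/dx factor.

With everything moved to the left-hand side, differentiate term by term:
  d/dx[(x - 3)^2/36] = x/18 - 1/6
  d/dx[(y + 4)^2/4] = y'(y + 4)/2
  d/dx[-1] = 0

Separating the contributions that come from x directly and those that come through y:
  without y':      x/18 - 1/6
  multiplying y':  y/2 + 2

so (x/18 - 1/6) + (y/2 + 2)·y' = 0, and therefore
  dy/dx = -(x/18 - 1/6)/(y/2 + 2)
        = -((x - 3)/18)/((y + 4)/2) = (3 - x)/(9(y + 4))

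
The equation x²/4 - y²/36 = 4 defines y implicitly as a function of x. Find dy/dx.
Take d/dx of both sides. Since y is implicitly a function of x, the chain rule attaches a y' = dy/dx factor whenever we differentiate through y.

Set F(x, y) = (left side) − (right side), so the curve is F = 0. Differentiating each term of F:
  d/dx[x^2/4] = x/2
  d/dx[-y^2/36] = -y·y'/18
  d/dx[-4] = 0

Collecting, the y'-free part is the partial derivative in x and the y' coefficient is the partial derivative in y:
  ∂F/∂x = x/2
  ∂F/∂y = -y/18

so d/dx[F(x, y(x))] = ∂F/∂x + (∂F/∂y)·y' = 0. Rearranging,
  dy/dx = -(∂F/∂x)/(∂F/∂y) = -(x/2)/(-y/18) = 9x/y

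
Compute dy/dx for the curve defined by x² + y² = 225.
Differentiate both sides with respect to x, treating y as y(x). By the chain rule, any term containing y contributes a factor of y' = dy/dx when we differentiate it.

Move every term to one side and write the relation as F(x, y) = 0. Term by term,
  d/dx[x^2] = 2x
  d/dx[y^2] = 2y·y'
  d/dx[-225] = 0

The pieces without y' make up ∂F/∂x and the coefficient of y' is ∂F/∂y:
  ∂F/∂x = 2x,
  ∂F/∂y = 2y.

Since d/dx[F] = ∂F/∂x + (∂F/∂y)·y' = 0, solve for y':
  (∂F/∂y)·y' = -∂F/∂x
  dy/dx = -(∂F/∂x)/(∂F/∂y) = -(2x)/(2y) = -x/y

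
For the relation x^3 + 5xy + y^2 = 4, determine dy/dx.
Apply d/dx to both sides, remembering that y depends on x. Each occurrence of y therefore brings in a y' = dy/dx via the chain rule.

With F(x, y) equal to the left-hand side minus the right, differentiate F term by term:
  d/dx[x^3] = 3x^2
  d/dx[5xy] = 5x·y' + 5y
  d/dx[y^2] = 2y·y'
  d/dx[-4] = 0
Adding these up, d/dx[F] = 0 becomes
  (3x^2 + 5y) + (5x + 2y)·y' = 0,
so isolating y',
  dy/dx = -(3x^2 + 5y)/(5x + 2y) = (-3x^2 - 5y)/(5x + 2y)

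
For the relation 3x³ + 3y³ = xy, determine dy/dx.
Apply d/dx to both sides, remembering that y depends on x. Each occurrence of y therefore brings in a y' = dy/dx via the chain rule.

With F(x, y) equal to the left-hand side minus the right, differentiate F term by term:
  d/dx[3x^3] = 9x^2
  d/dx[-xy] = -x·y' - y
  d/dx[3y^3] = 9y^2·y'
Adding these up, d/dx[F] = 0 becomes
  (9x^2 - y) + (-x + 9y^2)·y' = 0,
so isolating y',
  dy/dx = -(9x^2 - y)/(-x + 9y^2) = (9x^2 - y)/(x - 9y^2)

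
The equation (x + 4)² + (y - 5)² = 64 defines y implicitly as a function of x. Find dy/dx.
Differentiate both sides with respect to x, treating y as y(x). By the chain rule, any term containing y contributes a factor of y' = dy/dx when we differentiate it.

Move every term to one side and write the relation as F(x, y) = 0. Term by term,
  d/dx[(x + 4)^2] = 2x + 8
  d/dx[(y - 5)^2] = 2·y'(y - 5)
  d/dx[-64] = 0

The pieces without y' make up ∂F/∂x and the coefficient of y' is ∂F/∂y:
  ∂F/∂x = 2x + 8,
  ∂F/∂y = 2y - 10.

Since d/dx[F] = ∂F/∂x + (∂F/∂y)·y' = 0, solve for y':
  (∂F/∂y)·y' = -∂F/∂x
  dy/dx = -(∂F/∂x)/(∂F/∂y) = -(2x + 8)/(2y - 10) = (-x - 4)/(y - 5)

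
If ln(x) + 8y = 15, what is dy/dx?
Take d/dx of both sides. Since y is implicitly a function of x, the chain rule attaches a y' = dy/dx factor whenever we differentiate through y.

Set F(x, y) = (left side) − (right side), so the curve is F = 0. Differentiating each term of F:
  d/dx[8y] = 8·y'
  d/dx[ln(x)] = 1/x
  d/dx[-15] = 0

Collecting, the y'-free part is the partial derivative in x and the y' coefficient is the partial derivative in y:
  ∂F/∂x = 1/x
  ∂F/∂y = 8

so d/dx[F(x, y(x))] = ∂F/∂x + (∂F/∂y)·y' = 0. Rearranging,
  dy/dx = -(∂F/∂x)/(∂F/∂y) = -(1/x)/(8) = -1/(8x)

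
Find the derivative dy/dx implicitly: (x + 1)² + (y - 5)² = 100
Apply d/dx to both sides, remembering that y depends on x. Each occurrence of y therefore brings in a y' = dy/dx via the chain rule.

With F(x, y) equal to the left-hand side minus the right, differentiate F term by term:
  d/dx[(x + 1)^2] = 2x + 2
  d/dx[(y - 5)^2] = 2·y'(y - 5)
  d/dx[-100] = 0
Adding these up, d/dx[F] = 0 becomes
  (2x + 2) + (2y - 10)·y' = 0,
so isolating y',
  dy/dx = -(2x + 2)/(2y - 10) = (-x - 1)/(y - 5)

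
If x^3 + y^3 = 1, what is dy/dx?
Apply d/dx to both sides, remembering that y depends on x. Each occurrence of y therefore brings in a y' = dy/dx via the chain rule.

With F(x, y) equal to the left-hand side minus the right, differentiate F term by term:
  d/dx[x^3] = 3x^2
  d/dx[y^3] = 3y^2·y'
  d/dx[-1] = 0
Adding these up, d/dx[F] = 0 becomes
  (3x^2) + (3y^2)·y' = 0,
so isolating y',
  dy/dx = -(3x^2)/(3y^2) = -x^2/y^2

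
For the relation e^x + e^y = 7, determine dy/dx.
Differentiate the relation implicitly: treat y = y(x) and apply the chain rule, so every y-derivative picks up a y' = dy/dx factor.

With everything moved to the left-hand side, differentiate term by term:
  d/dx[e^(x)] = e^(x)
  d/dx[e^(y)] = y'·e^(y)
  d/dx[-7] = 0

Separating the contributions that come from x directly and those that come through y:
  without y':      e^(x)
  multiplying y':  e^(y)

so (e^(x)) + (e^(y))·y' = 0, and therefore
  dy/dx = -(e^(x))/(e^(y)) = -e^(x - y)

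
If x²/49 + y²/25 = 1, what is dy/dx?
Take d/dx of both sides. Since y is implicitly a function of x, the chain rule attaches a y' = dy/dx factor whenever we differentiate through y.

Set F(x, y) = (left side) − (right side), so the curve is F = 0. Differentiating each term of F:
  d/dx[x^2/49] = 2x/49
  d/dx[y^2/25] = 2y·y'/25
  d/dx[-1] = 0

Collecting, the y'-free part is the partial derivative in x and the y' coefficient is the partial derivative in y:
  ∂F/∂x = 2x/49
  ∂F/∂y = 2y/25

so d/dx[F(x, y(x))] = ∂F/∂x + (∂F/∂y)·y' = 0. Rearranging,
  dy/dx = -(∂F/∂x)/(∂F/∂y) = -(2x/49)/(2y/25) = -25x/(49y)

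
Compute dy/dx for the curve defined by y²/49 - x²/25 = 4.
Take d/dx of both sides. Since y is implicitly a function of x, the chain rule attaches a y' = dy/dx factor whenever we differentiate through y.

Set F(x, y) = (left side) − (right side), so the curve is F = 0. Differentiating each term of F:
  d/dx[-x^2/25] = -2x/25
  d/dx[y^2/49] = 2y·y'/49
  d/dx[-4] = 0

Collecting, the y'-free part is the partial derivative in x and the y' coefficient is the partial derivative in y:
  ∂F/∂x = -2x/25
  ∂F/∂y = 2y/49

so d/dx[F(x, y(x))] = ∂F/∂x + (∂F/∂y)·y' = 0. Rearranging,
  dy/dx = -(∂F/∂x)/(∂F/∂y) = -(-2x/25)/(2y/49) = 49x/(25y)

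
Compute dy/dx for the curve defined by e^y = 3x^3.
Differentiate the relation implicitly: treat y = y(x) and apply the chain rule, so every y-derivative picks up a y' = dy/dx factor.

With everything moved to the left-hand side, differentiate term by term:
  d/dx[-3x^3] = -9x^2
  d/dx[e^(y)] = y'·e^(y)

Separating the contributions that come from x directly and those that come through y:
  without y':      -9x^2
  multiplying y':  e^(y)

so (-9x^2) + (e^(y))·y' = 0, and therefore
  dy/dx = -(-9x^2)/(e^(y)) = 9x^2e^(-y)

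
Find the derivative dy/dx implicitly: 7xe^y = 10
Take d/dx of both sides. Since y is implicitly a function of x, the chain rule attaches a y' = dy/dx factor whenever we differentiate through y.

Set F(x, y) = (left side) − (right side), so the curve is F = 0. Differentiating each term of F:
  d/dx[7x·e^(y)] = 7x·y'·e^(y) + 7e^(y)
  d/dx[-10] = 0

Collecting, the y'-free part is the partial derivative in x and the y' coefficient is the partial derivative in y:
  ∂F/∂x = 7e^(y)
  ∂F/∂y = 7x·e^(y)

so d/dx[F(x, y(x))] = ∂F/∂x + (∂F/∂y)·y' = 0. Rearranging,
  dy/dx = -(∂F/∂x)/(∂F/∂y) = -(7e^(y))/(7x·e^(y)) = -1/x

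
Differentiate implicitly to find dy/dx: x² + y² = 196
Differentiate the relation implicitly: treat y = y(x) and apply the chain rule, so every y-derivative picks up a y' = dy/dx factor.

With everything moved to the left-hand side, differentiate term by term:
  d/dx[x^2] = 2x
  d/dx[y^2] = 2y·y'
  d/dx[-196] = 0

Separating the contributions that come from x directly and those that come through y:
  without y':      2x
  multiplying y':  2y

so (2x) + (2y)·y' = 0, and therefore
  dy/dx = -(2x)/(2y) = -x/y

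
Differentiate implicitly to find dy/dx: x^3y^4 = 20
Take d/dx of both sides. Since y is implicitly a function of x, the chain rule attaches a y' = dy/dx factor whenever we differentiate through y.

Set F(x, y) = (left side) − (right side), so the curve is F = 0. Differentiating each term of F:
  d/dx[x^3y^4] = 4x^3y^3·y' + 3x^2y^4
  d/dx[-20] = 0

Collecting, the y'-free part is the partial derivative in x and the y' coefficient is the partial derivative in y:
  ∂F/∂x = 3x^2y^4
  ∂F/∂y = 4x^3y^3

so d/dx[F(x, y(x))] = ∂F/∂x + (∂F/∂y)·y' = 0. Rearranging,
  dy/dx = -(∂F/∂x)/(∂F/∂y) = -(3x^2y^4)/(4x^3y^3) = -3y/(4x)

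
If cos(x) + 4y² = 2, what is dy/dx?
Take d/dx of both sides. Since y is implicitly a function of x, the chain rule attaches a y' = dy/dx factor whenever we differentiate through y.

Set F(x, y) = (left side) − (right side), so the curve is F = 0. Differentiating each term of F:
  d/dx[4y^2] = 8y·y'
  d/dx[cos(x)] = -sin(x)
  d/dx[-2] = 0

Collecting, the y'-free part is the partial derivative in x and the y' coefficient is the partial derivative in y:
  ∂F/∂x = -sin(x)
  ∂F/∂y = 8y

so d/dx[F(x, y(x))] = ∂F/∂x + (∂F/∂y)·y' = 0. Rearranging,
  dy/dx = -(∂F/∂x)/(∂F/∂y) = -(-sin(x))/(8y) = sin(x)/(8y)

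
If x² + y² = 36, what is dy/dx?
Differentiate both sides with respect to x, treating y as y(x). By the chain rule, any term containing y contributes a factor of y' = dy/dx when we differentiate it.

Move every term to one side and write the relation as F(x, y) = 0. Term by term,
  d/dx[x^2] = 2x
  d/dx[y^2] = 2y·y'
  d/dx[-36] = 0

The pieces without y' make up ∂F/∂x and the coefficient of y' is ∂F/∂y:
  ∂F/∂x = 2x,
  ∂F/∂y = 2y.

Since d/dx[F] = ∂F/∂x + (∂F/∂y)·y' = 0, solve for y':
  (∂F/∂y)·y' = -∂F/∂x
  dy/dx = -(∂F/∂x)/(∂F/∂y) = -(2x)/(2y) = -x/y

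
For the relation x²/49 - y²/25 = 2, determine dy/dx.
Differentiate both sides with respect to x, treating y as y(x). By the chain rule, any term containing y contributes a factor of y' = dy/dx when we differentiate it.

Move every term to one side and write the relation as F(x, y) = 0. Term by term,
  d/dx[x^2/49] = 2x/49
  d/dx[-y^2/25] = -2y·y'/25
  d/dx[-2] = 0

The pieces without y' make up ∂F/∂x and the coefficient of y' is ∂F/∂y:
  ∂F/∂x = 2x/49,
  ∂F/∂y = -2y/25.

Since d/dx[F] = ∂F/∂x + (∂F/∂y)·y' = 0, solve for y':
  (∂F/∂y)·y' = -∂F/∂x
  dy/dx = -(∂F/∂x)/(∂F/∂y) = -(2x/49)/(-2y/25) = 25x/(49y)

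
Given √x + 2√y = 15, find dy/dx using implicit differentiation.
Take d/dx of both sides. Since y is implicitly a function of x, the chain rule attaches a y' = dy/dx factor whenever we differentiate through y.

Set F(x, y) = (left side) − (right side), so the curve is F = 0. Differentiating each term of F:
  d/dx[√(x)] = 1/(2√(x))
  d/dx[2√(y)] = y'/√(y)
  d/dx[-15] = 0

Collecting, the y'-free part is the partial derivative in x and the y' coefficient is the partial derivative in y:
  ∂F/∂x = 1/(2√(x))
  ∂F/∂y = 1/√(y)

so d/dx[F(x, y(x))] = ∂F/∂x + (∂F/∂y)·y' = 0. Rearranging,
  dy/dx = -(∂F/∂x)/(∂F/∂y) = -(1/(2√(x)))/(1/√(y)) = -√(y)/(2√(x))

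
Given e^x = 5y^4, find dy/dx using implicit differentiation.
Apply d/dx to both sides, remembering that y depends on x. Each occurrence of y therefore brings in a y' = dy/dx via the chain rule.

With F(x, y) equal to the left-hand side minus the right, differentiate F term by term:
  d/dx[-5y^4] = -20y^3·y'
  d/dx[e^(x)] = e^(x)
Adding these up, d/dx[F] = 0 becomes
  (e^(x)) + (-20y^3)·y' = 0,
so isolating y',
  dy/dx = -(e^(x))/(-20y^3) = e^(x)/(20y^3)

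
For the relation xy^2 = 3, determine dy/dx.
Apply d/dx to both sides, remembering that y depends on x. Each occurrence of y therefore brings in a y' = dy/dx via the chain rule.

With F(x, y) equal to the left-hand side minus the right, differentiate F term by term:
  d/dx[xy^2] = 2xy·y' + y^2
  d/dx[-3] = 0
Adding these up, d/dx[F] = 0 becomes
  (y^2) + (2xy)·y' = 0,
so isolating y',
  dy/dx = -(y^2)/(2xy) = -y/(2x)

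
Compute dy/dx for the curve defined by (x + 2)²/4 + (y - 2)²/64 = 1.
Differentiate the relation implicitly: treat y = y(x) and apply the chain rule, so every y-derivative picks up a y' = dy/dx factor.

With everything moved to the left-hand side, differentiate term by term:
  d/dx[(x + 2)^2/4] = x/2 + 1
  d/dx[(y - 2)^2/64] = y'(y - 2)/32
  d/dx[-1] = 0

Separating the contributions that come from x directly and those that come through y:
  without y':      x/2 + 1
  multiplying y':  y/32 - 1/16

so (x/2 + 1) + (y/32 - 1/16)·y' = 0, and therefore
  dy/dx = -(x/2 + 1)/(y/32 - 1/16)
        = -((x + 2)/2)/((y - 2)/32) = 16(-x - 2)/(y - 2)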